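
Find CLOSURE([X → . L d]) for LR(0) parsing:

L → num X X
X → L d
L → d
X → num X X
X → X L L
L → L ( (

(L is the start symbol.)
{ [L → . L ( (], [L → . d], [L → . num X X], [X → . L d] }

To compute CLOSURE, for each item [A → α.Bβ] where B is a non-terminal, add [B → .γ] for all productions B → γ; repeat for the newly added items until nothing changes.

Start with: [X → . L d]
  [X → . L d] has the dot before L: add [L → . num X X], [L → . d], [L → . L ( (]
No further items can be added.

CLOSURE = { [L → . L ( (], [L → . d], [L → . num X X], [X → . L d] }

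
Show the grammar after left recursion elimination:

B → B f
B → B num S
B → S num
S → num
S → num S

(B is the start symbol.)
B → S num B'
B' → f B'
B' → num S B'
B' → ε
S → num
S → num S

B is directly left-recursive. The standard transformation for
  A → A α₁ | ... | A α_m | β₁ | ... | β_n
is
  A  → β₁ A' | ... | β_n A'
  A' → α₁ A' | ... | α_m A' | ε

B → S num becomes B → S num B'
B → B f becomes B' → f B'
B → B num S becomes B' → num S B'
Add B' → ε

Productions for other non-terminals are unchanged:
  S → num
  S → num S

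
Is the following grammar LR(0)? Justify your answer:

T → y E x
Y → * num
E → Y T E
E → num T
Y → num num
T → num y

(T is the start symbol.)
No. Shift-reduce conflict between [Y → num num .] and [T → num . y]

Augment with T' → T and build the canonical LR(0) collection (I0 = CLOSURE({[T' → . T]}), then GOTO on every symbol after a dot until no new states appear). It has 15 states:
  I0: { [T → . num y], [T → . y E x], [T' → . T] }  — shift
  I1: { [T' → T .] }  — accept
  I2: { [T → num . y] }  — shift
  I3: { [E → . Y T E], [E → . num T], [T → y . E x], [Y → . * num], [Y → . num num] }  — shift
  I4: { [Y → * . num] }  — shift
  I5: { [T → y E . x] }  — shift
  I6: { [E → Y . T E], [T → . num y], [T → . y E x] }  — shift
  I7: { [E → num . T], [T → . num y], [T → . y E x], [Y → num . num] }  — shift
  I8: { [E → num T .] }  — reduce
  I9: { [T → num . y], [Y → num num .] }  — shift, reduce
  I10: { [T → num y .] }  — reduce
  I11: { [E → . Y T E], [E → . num T], [E → Y T . E], [Y → . * num], [Y → . num num] }  — shift
  I12: { [E → Y T E .] }  — reduce
  I13: { [T → y E x .] }  — reduce
  I14: { [Y → * num .] }  — reduce

Conflict in state I9:
  Shift-reduce conflict between [Y → num num .] and [T → num . y]
So the grammar is NOT LR(0).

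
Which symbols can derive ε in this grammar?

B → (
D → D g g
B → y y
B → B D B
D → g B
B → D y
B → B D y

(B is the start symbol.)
None

There are no ε-productions, so no non-terminal can derive ε.
No non-terminals are nullable.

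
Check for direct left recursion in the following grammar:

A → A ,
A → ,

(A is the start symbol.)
Yes, A is left-recursive

Direct left recursion occurs when N → N α for some non-terminal N (the right-hand side begins with the left-hand side itself).

A → A ,: LEFT RECURSIVE (starts with A)
A → ,: starts with ','

The grammar has direct left recursion on: A.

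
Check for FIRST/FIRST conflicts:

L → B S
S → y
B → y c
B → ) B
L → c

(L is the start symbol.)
FIRST sets of the non-terminals at (or reachable through a nullable prefix from) the front of some alternative:
  FIRST(B) = { ')', 'y' }

Productions for L:
  L → B S: FIRST = { ')', 'y' }
  L → c: FIRST = { 'c' }
Productions for B:
  B → y c: FIRST = { 'y' }
  B → ) B: FIRST = { ')' }
S has only one production, so no FIRST/FIRST conflict is possible there.

All alternatives of each non-terminal have pairwise disjoint FIRST sets.

Answer: No FIRST/FIRST conflicts.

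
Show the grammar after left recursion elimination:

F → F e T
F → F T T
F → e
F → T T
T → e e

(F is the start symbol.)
F → e F'
F → T T F'
F' → e T F'
F' → T T F'
F' → ε
T → e e

F is directly left-recursive. The standard transformation for
  A → A α₁ | ... | A α_m | β₁ | ... | β_n
is
  A  → β₁ A' | ... | β_n A'
  A' → α₁ A' | ... | α_m A' | ε

F → e becomes F → e F'
F → T T becomes F → T T F'
F → F e T becomes F' → e T F'
F → F T T becomes F' → T T F'
Add F' → ε

Productions for other non-terminals are unchanged:
  T → e e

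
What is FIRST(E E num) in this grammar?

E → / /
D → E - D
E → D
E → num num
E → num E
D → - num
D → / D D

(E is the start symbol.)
{ '-', '/', 'num' }

FIRST sets of the non-terminals involved (from the grammar, by fixed-point iteration):
  FIRST(E) = { '-', '/', 'num' }

To compute FIRST(E E num), process the symbols left to right:
Symbol E is a non-terminal. Add FIRST(E) \ {ε} = { '-', '/', 'num' }
E is not nullable (ε ∉ FIRST(E)), so stop here.
FIRST(E E num) = { '-', '/', 'num' }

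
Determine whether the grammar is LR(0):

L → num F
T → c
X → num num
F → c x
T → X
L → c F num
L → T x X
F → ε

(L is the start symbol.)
Augment with L' → L and build the canonical LR(0) collection (I0 = CLOSURE({[L' → . L]}), then GOTO on every symbol after a dot until no new states appear). It has 15 states:
  I0: { [L → . T x X], [L → . c F num], [L → . num F], [L' → . L], [T → . X], [T → . c], [X → . num num] }  — shift
  I1: { [L' → L .] }  — accept
  I2: { [L → T . x X] }  — shift
  I3: { [T → X .] }  — reduce
  I4: { [F → . c x], [F → .], [L → c . F num], [T → c .] }  — shift, 2 reduces
  I5: { [F → . c x], [F → .], [L → num . F], [X → num . num] }  — shift, reduce
  I6: { [L → num F .] }  — reduce
  I7: { [F → c . x] }  — shift
  I8: { [X → num num .] }  — reduce
  I9: { [F → c x .] }  — reduce
  I10: { [L → c F . num] }  — shift
  I11: { [L → c F num .] }  — reduce
  I12: { [L → T x . X], [X → . num num] }  — shift
  I13: { [L → T x X .] }  — reduce
  I14: { [X → num . num] }  — shift

Conflict in state I4:
  Shift-reduce conflict between [F → .] and [F → . c x]
So the grammar is NOT LR(0).

Answer: No. Shift-reduce conflict between [F → .] and [F → . c x]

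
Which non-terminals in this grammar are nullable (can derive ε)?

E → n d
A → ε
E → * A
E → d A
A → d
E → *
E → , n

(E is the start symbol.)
A non-terminal is nullable if it can derive ε (the empty string): either it has an ε-production, or it has a production whose right-hand side consists entirely of nullable non-terminals.

ε-productions: A → ε
So A is immediately nullable.
No further non-terminal can be added: every production for the remaining non-terminals contains a terminal or a non-nullable non-terminal.
Nullable = { 'A' }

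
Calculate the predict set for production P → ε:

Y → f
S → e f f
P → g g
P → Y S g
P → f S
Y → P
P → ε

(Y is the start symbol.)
{ $, 'e' }

PREDICT(P → ε) = (FIRST(RHS) \ {ε}) ∪ (FOLLOW(P) if ε ∈ FIRST(RHS), i.e. RHS ⇒* ε)
The right-hand side is ε (FIRST(ε) = { ε }), so the predict set is FOLLOW(P) = { $, 'e' }
PREDICT(P → ε) = { $, 'e' }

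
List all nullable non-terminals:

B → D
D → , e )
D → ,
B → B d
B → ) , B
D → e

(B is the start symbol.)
A non-terminal is nullable if it can derive ε (the empty string): either it has an ε-production, or it has a production whose right-hand side consists entirely of nullable non-terminals.

There are no ε-productions, so no non-terminal can derive ε.
No non-terminals are nullable.

Answer: None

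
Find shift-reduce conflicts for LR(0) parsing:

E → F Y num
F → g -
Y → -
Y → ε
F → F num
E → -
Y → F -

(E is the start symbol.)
Yes — I3: [Y → .] vs [F → F . num]

A shift-reduce conflict occurs when an LR(0) state has both:
  - a complete (reduce) item [A → α .] (dot at the end), and
  - a shift item [B → β . c γ] (dot before a terminal).

Augment with E' → E and build the canonical LR(0) collection (I0 = CLOSURE({[E' → . E]}), then GOTO on every symbol after a dot until no new states appear). It has 12 states:
  I0: { [E → . -], [E → . F Y num], [E' → . E], [F → . F num], [F → . g -] }  — shift
  I1: { [E → - .] }  — reduce
  I2: { [E' → E .] }  — accept
  I3: { [E → F . Y num], [F → . F num], [F → . g -], [F → F . num], [Y → . -], [Y → . F -], [Y → .] }  — shift, reduce
  I4: { [F → g . -] }  — shift
  I5: { [F → g - .] }  — reduce
  I6: { [Y → - .] }  — reduce
  I7: { [F → F . num], [Y → F . -] }  — shift
  I8: { [E → F Y . num] }  — shift
  I9: { [F → F num .] }  — reduce
  I10: { [E → F Y num .] }  — reduce
  I11: { [Y → F - .] }  — reduce

I3 contains reduce item [Y → .] and shift items [F → F . num], [F → . g -], [Y → . -] — shift-reduce conflict.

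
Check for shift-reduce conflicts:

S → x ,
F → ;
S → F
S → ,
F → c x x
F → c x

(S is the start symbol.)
Augment with S' → S and build the canonical LR(0) collection (I0 = CLOSURE({[S' → . S]}), then GOTO on every symbol after a dot until no new states appear). It has 10 states:
  I0: { [F → . ;], [F → . c x x], [F → . c x], [S → . ,], [S → . F], [S → . x ,], [S' → . S] }  — shift
  I1: { [S → , .] }  — reduce
  I2: { [F → ; .] }  — reduce
  I3: { [S → F .] }  — reduce
  I4: { [S' → S .] }  — accept
  I5: { [F → c . x x], [F → c . x] }  — shift
  I6: { [S → x . ,] }  — shift
  I7: { [S → x , .] }  — reduce
  I8: { [F → c x . x], [F → c x .] }  — shift, reduce
  I9: { [F → c x x .] }  — reduce

I8 contains reduce item [F → c x .] and shift item [F → c x . x] — shift-reduce conflict.

Answer: Yes — I8: [F → c x .] vs [F → c x . x]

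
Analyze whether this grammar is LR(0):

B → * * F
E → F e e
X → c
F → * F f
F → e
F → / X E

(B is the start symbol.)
Yes, the grammar is LR(0)

Augment with B' → B and build the canonical LR(0) collection (I0 = CLOSURE({[B' → . B]}), then GOTO on every symbol after a dot until no new states appear). It has 16 states:
  I0: { [B → . * * F], [B' → . B] }  — shift
  I1: { [B → * . * F] }  — shift
  I2: { [B' → B .] }  — accept
  I3: { [B → * * . F], [F → . * F f], [F → . / X E], [F → . e] }  — shift
  I4: { [F → * . F f], [F → . * F f], [F → . / X E], [F → . e] }  — shift
  I5: { [F → / . X E], [X → . c] }  — shift
  I6: { [B → * * F .] }  — reduce
  I7: { [F → e .] }  — reduce
  I8: { [E → . F e e], [F → . * F f], [F → . / X E], [F → . e], [F → / X . E] }  — shift
  I9: { [X → c .] }  — reduce
  I10: { [F → / X E .] }  — reduce
  I11: { [E → F . e e] }  — shift
  I12: { [E → F e . e] }  — shift
  I13: { [E → F e e .] }  — reduce
  I14: { [F → * F . f] }  — shift
  I15: { [F → * F f .] }  — reduce

Every state is either a pure shift/goto state or contains exactly one complete item and nothing to shift — no conflicts. The grammar is LR(0).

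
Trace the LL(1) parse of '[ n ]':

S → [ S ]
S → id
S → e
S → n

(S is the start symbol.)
LL(1) parsing maintains a stack (initially the start symbol over $) and the input. At each step: if the stack top is a terminal, match it against the current input token; if it is a non-terminal N, replace it with the RHS of M[N, lookahead] (the unique production whose predict set contains the lookahead).

Stack is shown with the top on the left.

Stack    Input    Action
------------------------
S $      [ n ] $  output S → [ S ]
[ S ] $  [ n ] $  match '['
S ] $    n ] $    output S → n
n ] $    n ] $    match 'n'
] $      ] $      match ']'
$        $        accept

The string is accepted.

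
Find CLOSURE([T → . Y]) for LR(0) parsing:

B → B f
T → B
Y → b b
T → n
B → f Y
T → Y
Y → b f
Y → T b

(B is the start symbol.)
{ [B → . B f], [B → . f Y], [T → . B], [T → . Y], [T → . n], [Y → . T b], [Y → . b b], [Y → . b f] }

To compute CLOSURE, for each item [A → α.Bβ] where B is a non-terminal, add [B → .γ] for all productions B → γ; repeat for the newly added items until nothing changes.

Start with: [T → . Y]
  [T → . Y] has the dot before Y: add [Y → . b b], [Y → . b f], [Y → . T b]
  [Y → . T b] has the dot before T: add [T → . B], [T → . n]
  [T → . B] has the dot before B: add [B → . B f], [B → . f Y]
No further items can be added.

CLOSURE = { [B → . B f], [B → . f Y], [T → . B], [T → . Y], [T → . n], [Y → . T b], [Y → . b b], [Y → . b f] }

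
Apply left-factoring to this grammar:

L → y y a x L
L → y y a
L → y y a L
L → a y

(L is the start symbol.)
Left-factoring transforms A → αβ₁ | αβ₂ into A → αA' and A' → β₁ | β₂
(α is the longest common prefix among the alternatives). Repeat until
no nonterminal has two alternatives with a common prefix.

Round 1: L has alternatives sharing prefix 'y y a'. Introduce L': L → y y a L'
  Add: L' → x L
  Add: L' → ε
  Add: L' → L

No remaining common prefixes — done.

Resulting grammar:
L → y y a L'
L' → x L
L' → ε
L' → L
L → a y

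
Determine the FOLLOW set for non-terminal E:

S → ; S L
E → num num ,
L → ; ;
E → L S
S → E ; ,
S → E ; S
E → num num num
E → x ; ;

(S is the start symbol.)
{ ';' }

To compute FOLLOW(E), find every occurrence of E on a right-hand side N → α E β: add FIRST(β) \ {ε}, and if β is empty or nullable also add FOLLOW(N). Iterate to a fixed point.

In S → E ; ,: E is followed by ';' ',', add FIRST(';' ',') \ {ε} = { ';' }
In S → E ; S: E is followed by ';' S, add FIRST(';' S) \ {ε} = { ';' }

Taking the union: FOLLOW(E) = { ';' }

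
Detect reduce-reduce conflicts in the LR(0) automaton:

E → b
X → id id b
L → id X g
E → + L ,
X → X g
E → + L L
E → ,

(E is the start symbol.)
Yes — I11: [L → id X g .] vs [X → X g .]

A reduce-reduce conflict occurs when an LR(0) state has two complete items [A → α .] and [B → β .] — both call for a reduction, and with no lookahead the parser cannot choose between them.

Augment with E' → E and build the canonical LR(0) collection (I0 = CLOSURE({[E' → . E]}), then GOTO on every symbol after a dot until no new states appear). It has 14 states:
  I0: { [E → . + L ,], [E → . + L L], [E → . ,], [E → . b], [E' → . E] }  — shift
  I1: { [E → + . L ,], [E → + . L L], [L → . id X g] }  — shift
  I2: { [E → , .] }  — reduce
  I3: { [E' → E .] }  — accept
  I4: { [E → b .] }  — reduce
  I5: { [E → + L . ,], [E → + L . L], [L → . id X g] }  — shift
  I6: { [L → id . X g], [X → . X g], [X → . id id b] }  — shift
  I7: { [L → id X . g], [X → X . g] }  — shift
  I8: { [X → id . id b] }  — shift
  I9: { [X → id id . b] }  — shift
  I10: { [X → id id b .] }  — reduce
  I11: { [L → id X g .], [X → X g .] }  — 2 reduces
  I12: { [E → + L , .] }  — reduce
  I13: { [E → + L L .] }  — reduce

I11 contains complete items [L → id X g .], [X → X g .] — reduce-reduce conflict.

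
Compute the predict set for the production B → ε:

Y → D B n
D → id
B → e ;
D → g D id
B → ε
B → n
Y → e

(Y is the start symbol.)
PREDICT(B → ε) = (FIRST(RHS) \ {ε}) ∪ (FOLLOW(B) if ε ∈ FIRST(RHS), i.e. RHS ⇒* ε)
The right-hand side is ε (FIRST(ε) = { ε }), so the predict set is FOLLOW(B) = { 'n' }
PREDICT(B → ε) = { 'n' }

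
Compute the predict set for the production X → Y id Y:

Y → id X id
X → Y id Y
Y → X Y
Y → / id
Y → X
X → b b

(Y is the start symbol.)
{ '/', 'b', 'id' }

PREDICT(X → Y id Y) = (FIRST(RHS) \ {ε}) ∪ (FOLLOW(X) if ε ∈ FIRST(RHS), i.e. RHS ⇒* ε)
FIRST(Y) = { '/', 'b', 'id' }
FIRST(Y id Y) = { '/', 'b', 'id' }
ε ∉ FIRST(Y id Y), so FOLLOW(X) is not added.
PREDICT(X → Y id Y) = { '/', 'b', 'id' }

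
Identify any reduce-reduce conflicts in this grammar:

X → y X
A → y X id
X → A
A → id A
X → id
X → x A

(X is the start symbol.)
No reduce-reduce conflicts

A reduce-reduce conflict occurs when an LR(0) state has two complete items [A → α .] and [B → β .] — both call for a reduction, and with no lookahead the parser cannot choose between them.

Augment with X' → X and build the canonical LR(0) collection (I0 = CLOSURE({[X' → . X]}), then GOTO on every symbol after a dot until no new states appear). It has 13 states:
  I0: { [A → . id A], [A → . y X id], [X → . A], [X → . id], [X → . x A], [X → . y X], [X' → . X] }  — shift
  I1: { [X → A .] }  — reduce
  I2: { [X' → X .] }  — accept
  I3: { [A → . id A], [A → . y X id], [A → id . A], [X → id .] }  — shift, reduce
  I4: { [A → . id A], [A → . y X id], [X → x . A] }  — shift
  I5: { [A → . id A], [A → . y X id], [A → y . X id], [X → . A], [X → . id], [X → . x A], [X → . y X], [X → y . X] }  — shift
  I6: { [A → y X . id], [X → y X .] }  — shift, reduce
  I7: { [A → y X id .] }  — reduce
  I8: { [X → x A .] }  — reduce
  I9: { [A → . id A], [A → . y X id], [A → id . A] }  — shift
  I10: { [A → . id A], [A → . y X id], [A → y . X id], [X → . A], [X → . id], [X → . x A], [X → . y X] }  — shift
  I11: { [A → y X . id] }  — shift
  I12: { [A → id A .] }  — reduce

No state contains more than one complete item.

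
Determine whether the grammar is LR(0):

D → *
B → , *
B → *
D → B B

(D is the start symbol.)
No. Reduce-reduce conflict: [B → * .] and [D → * .]

A grammar is LR(0) if no state in the canonical LR(0) collection has:
  - both a shift item (dot before a terminal) and a complete item (shift-reduce conflict), or
  - two or more complete items (reduce-reduce conflict; the accept item [D' → D .] counts as a complete item here).

Augment with D' → D and build the canonical LR(0) collection (I0 = CLOSURE({[D' → . D]}), then GOTO on every symbol after a dot until no new states appear). It has 8 states:
  I0: { [B → . *], [B → . , *], [D → . *], [D → . B B], [D' → . D] }  — shift
  I1: { [B → * .], [D → * .] }  — 2 reduces
  I2: { [B → , . *] }  — shift
  I3: { [B → . *], [B → . , *], [D → B . B] }  — shift
  I4: { [D' → D .] }  — accept
  I5: { [B → * .] }  — reduce
  I6: { [D → B B .] }  — reduce
  I7: { [B → , * .] }  — reduce

Conflict in state I1:
  Reduce-reduce conflict: [B → * .] and [D → * .]
So the grammar is NOT LR(0).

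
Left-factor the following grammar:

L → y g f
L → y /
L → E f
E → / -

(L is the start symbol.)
L → y L'
L' → g f
L' → /
L → E f
E → / -

Left-factoring transforms A → αβ₁ | αβ₂ into A → αA' and A' → β₁ | β₂
(α is the longest common prefix among the alternatives). Repeat until
no nonterminal has two alternatives with a common prefix.

Round 1: L has alternatives sharing prefix 'y'. Introduce L': L → y L'
  Add: L' → g f
  Add: L' → /

No remaining common prefixes — done.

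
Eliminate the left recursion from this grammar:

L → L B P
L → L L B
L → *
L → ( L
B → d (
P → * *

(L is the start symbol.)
L is directly left-recursive. The standard transformation for
  A → A α₁ | ... | A α_m | β₁ | ... | β_n
is
  A  → β₁ A' | ... | β_n A'
  A' → α₁ A' | ... | α_m A' | ε

L → * becomes L → * L'
L → ( L becomes L → ( L L'
L → L B P becomes L' → B P L'
L → L L B becomes L' → L B L'
Add L' → ε

Productions for other non-terminals are unchanged:
  B → d (
  P → * *

Resulting grammar:
L → * L'
L → ( L L'
L' → B P L'
L' → L B L'
L' → ε
B → d (
P → * *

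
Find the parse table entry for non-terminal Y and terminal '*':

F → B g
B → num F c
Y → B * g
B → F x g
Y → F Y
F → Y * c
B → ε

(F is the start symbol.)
Y → B * g, Y → F Y

To find M[Y, '*'], we find productions for Y where '*' is in the predict set (PREDICT(N → α) = (FIRST(α) \ {ε}) ∪ (FOLLOW(N) if α ⇒* ε)).

Relevant sets:
  FIRST(B) = { '*', 'g', 'num', ε }
  FIRST(F) = { '*', 'g', 'num' }

Y → B * g: PREDICT = { '*', 'g', 'num' }
  '*' is in predict set, so this production goes in M[Y, '*']
Y → F Y: PREDICT = { '*', 'g', 'num' }
  '*' is in predict set, so this production goes in M[Y, '*']

M[Y, '*'] = Y → B * g, Y → F Y  (a multiply-defined cell — the grammar is not LL(1))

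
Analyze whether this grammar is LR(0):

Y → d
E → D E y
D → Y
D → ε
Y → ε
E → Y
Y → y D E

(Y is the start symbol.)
A grammar is LR(0) if no state in the canonical LR(0) collection has:
  - both a shift item (dot before a terminal) and a complete item (shift-reduce conflict), or
  - two or more complete items (reduce-reduce conflict; the accept item [Y' → Y .] counts as a complete item here).

Augment with Y' → Y and build the canonical LR(0) collection (I0 = CLOSURE({[Y' → . Y]}), then GOTO on every symbol after a dot until no new states appear). It has 11 states:
  I0: { [Y → . d], [Y → . y D E], [Y → .], [Y' → . Y] }  — shift, reduce
  I1: { [Y' → Y .] }  — accept
  I2: { [Y → d .] }  — reduce
  I3: { [D → . Y], [D → .], [Y → . d], [Y → . y D E], [Y → .], [Y → y . D E] }  — shift, 2 reduces
  I4: { [D → . Y], [D → .], [E → . D E y], [E → . Y], [Y → . d], [Y → . y D E], [Y → .], [Y → y D . E] }  — shift, 2 reduces
  I5: { [D → Y .] }  — reduce
  I6: { [D → . Y], [D → .], [E → . D E y], [E → . Y], [E → D . E y], [Y → . d], [Y → . y D E], [Y → .] }  — shift, 2 reduces
  I7: { [Y → y D E .] }  — reduce
  I8: { [D → Y .], [E → Y .] }  — 2 reduces
  I9: { [E → D E . y] }  — shift
  I10: { [E → D E y .] }  — reduce

Conflict in state I0:
  Shift-reduce conflict between [Y → .] and [Y → . d]
So the grammar is NOT LR(0).

Answer: No. Shift-reduce conflict between [Y → .] and [Y → . d]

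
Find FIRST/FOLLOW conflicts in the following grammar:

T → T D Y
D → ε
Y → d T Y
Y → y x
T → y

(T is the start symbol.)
No FIRST/FOLLOW conflicts.

A FIRST/FOLLOW conflict occurs when a non-terminal N has a nullable alternative N → β (β ⇒* ε) and another alternative N → α with FIRST(α) ∩ FOLLOW(N) ≠ ∅: on such a lookahead the parser cannot decide between expanding α and letting N vanish via β.

Nullable non-terminals: D.
D has a nullable alternative but only one production, so nothing to check.

T, Y have no nullable alternative, so no FIRST/FOLLOW check is needed there.

No FIRST/FOLLOW conflicts found.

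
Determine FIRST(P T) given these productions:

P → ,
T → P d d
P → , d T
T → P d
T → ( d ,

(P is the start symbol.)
FIRST sets of the non-terminals involved (from the grammar, by fixed-point iteration):
  FIRST(P) = { ',' }

To compute FIRST(P T), process the symbols left to right:
Symbol P is a non-terminal. Add FIRST(P) \ {ε} = { ',' }
P is not nullable (ε ∉ FIRST(P)), so stop here.
FIRST(P T) = { ',' }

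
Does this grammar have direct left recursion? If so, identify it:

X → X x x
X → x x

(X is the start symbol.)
Yes, X is left-recursive

Direct left recursion occurs when N → N α for some non-terminal N (the right-hand side begins with the left-hand side itself).

X → X x x: LEFT RECURSIVE (starts with X)
X → x x: starts with x

The grammar has direct left recursion on: X.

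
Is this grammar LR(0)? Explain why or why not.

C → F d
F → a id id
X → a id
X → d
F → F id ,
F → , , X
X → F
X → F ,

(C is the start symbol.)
No. Shift-reduce conflict between [X → F .] and [F → F . id ,]

Augment with C' → C and build the canonical LR(0) collection (I0 = CLOSURE({[C' → . C]}), then GOTO on every symbol after a dot until no new states appear). It has 17 states:
  I0: { [C → . F d], [C' → . C], [F → . , , X], [F → . F id ,], [F → . a id id] }  — shift
  I1: { [F → , . , X] }  — shift
  I2: { [C' → C .] }  — accept
  I3: { [C → F . d], [F → F . id ,] }  — shift
  I4: { [F → a . id id] }  — shift
  I5: { [F → a id . id] }  — shift
  I6: { [F → a id id .] }  — reduce
  I7: { [C → F d .] }  — reduce
  I8: { [F → F id . ,] }  — shift
  I9: { [F → F id , .] }  — reduce
  I10: { [F → , , . X], [F → . , , X], [F → . F id ,], [F → . a id id], [X → . F ,], [X → . F], [X → . a id], [X → . d] }  — shift
  I11: { [F → F . id ,], [X → F . ,], [X → F .] }  — shift, reduce
  I12: { [F → , , X .] }  — reduce
  I13: { [F → a . id id], [X → a . id] }  — shift
  I14: { [X → d .] }  — reduce
  I15: { [F → a id . id], [X → a id .] }  — shift, reduce
  I16: { [X → F , .] }  — reduce

Conflict in state I11:
  Shift-reduce conflict between [X → F .] and [F → F . id ,]
So the grammar is NOT LR(0).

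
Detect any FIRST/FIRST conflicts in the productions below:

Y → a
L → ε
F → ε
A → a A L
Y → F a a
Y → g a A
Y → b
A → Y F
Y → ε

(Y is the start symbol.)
Yes. Y → a / Y → F a a on { 'a' }; A → a A L / A → Y F on { 'a' }

A FIRST/FIRST conflict occurs when two productions N → α and N → β for the same non-terminal have FIRST(α) ∩ FIRST(β) ≠ ∅ (with ε ∈ FIRST of a nullable right-hand side, so two nullable alternatives also conflict).

FIRST sets of the non-terminals at (or reachable through a nullable prefix from) the front of some alternative:
  FIRST(F) = { ε }
  FIRST(Y) = { 'a', 'b', 'g', ε }

Productions for Y:
  Y → a: FIRST = { 'a' }
  Y → F a a: FIRST = { 'a' }
  Y → g a A: FIRST = { 'g' }
  Y → b: FIRST = { 'b' }
  Y → ε: FIRST = { ε }
Productions for A:
  A → a A L: FIRST = { 'a' }
  A → Y F: FIRST = { 'a', 'b', 'g', ε }
L, F have only one production, so no FIRST/FIRST conflict is possible there.

Conflict for Y: Y → a and Y → F a a
  Overlap: { 'a' }
Conflict for A: A → a A L and A → Y F
  Overlap: { 'a' }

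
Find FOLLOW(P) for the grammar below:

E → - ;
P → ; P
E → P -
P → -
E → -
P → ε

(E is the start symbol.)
{ '-' }

To compute FOLLOW(P), find every occurrence of P on a right-hand side N → α P β: add FIRST(β) \ {ε}, and if β is empty or nullable also add FOLLOW(N). Iterate to a fixed point.

In P → ; P: P is at the end; this adds FOLLOW(P) to itself — nothing new
In E → P -: P is followed by '-', add FIRST('-') \ {ε} = { '-' }

Taking the union: FOLLOW(P) = { '-' }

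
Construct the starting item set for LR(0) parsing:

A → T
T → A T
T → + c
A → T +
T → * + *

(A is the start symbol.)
First, augment the grammar with A' → A
I₀ = CLOSURE({ [A' → . A] }):
  [A' → . A] has the dot before A: add [A → . T], [A → . T +]
  [A → . T] has the dot before T: add [T → . A T], [T → . + c], [T → . * + *]
No further items can be added.

I₀ = { [A → . T +], [A → . T], [A' → . A], [T → . * + *], [T → . + c], [T → . A T] }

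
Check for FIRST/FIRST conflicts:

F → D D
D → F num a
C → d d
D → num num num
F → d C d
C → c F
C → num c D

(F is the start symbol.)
Yes. F → D D / F → d C d on { 'd' }; D → F num a / D → num num num on { 'num' }

FIRST sets of the non-terminals at (or reachable through a nullable prefix from) the front of some alternative:
  FIRST(D) = { 'd', 'num' }
  FIRST(F) = { 'd', 'num' }

Productions for F:
  F → D D: FIRST = { 'd', 'num' }
  F → d C d: FIRST = { 'd' }
Productions for D:
  D → F num a: FIRST = { 'd', 'num' }
  D → num num num: FIRST = { 'num' }
Productions for C:
  C → d d: FIRST = { 'd' }
  C → c F: FIRST = { 'c' }
  C → num c D: FIRST = { 'num' }

Conflict for F: F → D D and F → d C d
  Overlap: { 'd' }
Conflict for D: D → F num a and D → num num num
  Overlap: { 'num' }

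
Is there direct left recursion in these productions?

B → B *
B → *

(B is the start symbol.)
Yes, B is left-recursive

Direct left recursion occurs when N → N α for some non-terminal N (the right-hand side begins with the left-hand side itself).

B → B *: LEFT RECURSIVE (starts with B)
B → *: starts with '*'

The grammar has direct left recursion on: B.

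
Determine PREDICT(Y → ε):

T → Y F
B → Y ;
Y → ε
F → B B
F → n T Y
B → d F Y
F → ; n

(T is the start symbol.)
{ $, ';', 'd', 'n' }

PREDICT(Y → ε) = (FIRST(RHS) \ {ε}) ∪ (FOLLOW(Y) if ε ∈ FIRST(RHS), i.e. RHS ⇒* ε)
The right-hand side is ε (FIRST(ε) = { ε }), so the predict set is FOLLOW(Y) = { $, ';', 'd', 'n' }
PREDICT(Y → ε) = { $, ';', 'd', 'n' }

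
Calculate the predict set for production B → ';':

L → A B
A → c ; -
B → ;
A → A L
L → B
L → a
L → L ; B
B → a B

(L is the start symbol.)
{ ';' }

PREDICT(B → ';') = (FIRST(RHS) \ {ε}) ∪ (FOLLOW(B) if ε ∈ FIRST(RHS), i.e. RHS ⇒* ε)
FIRST(';') = { ';' }
ε ∉ FIRST(';'), so FOLLOW(B) is not added.
PREDICT(B → ';') = { ';' }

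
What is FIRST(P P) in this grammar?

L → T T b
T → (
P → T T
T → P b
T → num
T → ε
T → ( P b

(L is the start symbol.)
FIRST sets of the non-terminals involved (from the grammar, by fixed-point iteration):
  FIRST(P) = { '(', 'b', 'num', ε }

To compute FIRST(P P), process the symbols left to right:
Symbol P is a non-terminal. Add FIRST(P) \ {ε} = { '(', 'b', 'num' }
P is nullable (ε ∈ FIRST(P)), continue to the next symbol.
Symbol P is a non-terminal. Add FIRST(P) \ {ε} = { '(', 'b', 'num' }
P is nullable (ε ∈ FIRST(P)), continue to the next symbol.
All symbols are nullable, so ε is in the result.
FIRST(P P) = { '(', 'b', 'num', ε }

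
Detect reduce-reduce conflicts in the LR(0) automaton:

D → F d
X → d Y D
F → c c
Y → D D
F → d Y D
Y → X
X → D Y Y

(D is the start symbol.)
Augment with D' → D and build the canonical LR(0) collection (I0 = CLOSURE({[D' → . D]}), then GOTO on every symbol after a dot until no new states appear). It has 17 states:
  I0: { [D → . F d], [D' → . D], [F → . c c], [F → . d Y D] }  — shift
  I1: { [D' → D .] }  — accept
  I2: { [D → F . d] }  — shift
  I3: { [F → c . c] }  — shift
  I4: { [D → . F d], [F → . c c], [F → . d Y D], [F → d . Y D], [X → . D Y Y], [X → . d Y D], [Y → . D D], [Y → . X] }  — shift
  I5: { [D → . F d], [F → . c c], [F → . d Y D], [X → . D Y Y], [X → . d Y D], [X → D . Y Y], [Y → . D D], [Y → . X], [Y → D . D] }  — shift
  I6: { [Y → X .] }  — reduce
  I7: { [D → . F d], [F → . c c], [F → . d Y D], [F → d Y . D] }  — shift
  I8: { [D → . F d], [F → . c c], [F → . d Y D], [F → d . Y D], [X → . D Y Y], [X → . d Y D], [X → d . Y D], [Y → . D D], [Y → . X] }  — shift
  I9: { [D → . F d], [F → . c c], [F → . d Y D], [F → d Y . D], [X → d Y . D] }  — shift
  I10: { [F → d Y D .], [X → d Y D .] }  — 2 reduces
  I11: { [F → d Y D .] }  — reduce
  I12: { [D → . F d], [F → . c c], [F → . d Y D], [X → . D Y Y], [X → . d Y D], [X → D . Y Y], [Y → . D D], [Y → . X], [Y → D . D], [Y → D D .] }  — shift, reduce
  I13: { [D → . F d], [F → . c c], [F → . d Y D], [X → . D Y Y], [X → . d Y D], [X → D Y . Y], [Y → . D D], [Y → . X] }  — shift
  I14: { [X → D Y Y .] }  — reduce
  I15: { [F → c c .] }  — reduce
  I16: { [D → F d .] }  — reduce

I10 contains complete items [F → d Y D .], [X → d Y D .] — reduce-reduce conflict.

Answer: Yes — I10: [F → d Y D .] vs [X → d Y D .]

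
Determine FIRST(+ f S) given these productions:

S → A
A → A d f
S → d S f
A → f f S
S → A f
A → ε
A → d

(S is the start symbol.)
{ '+' }

To compute FIRST(+ f S), process the symbols left to right:
Symbol + is a terminal. Add '+' and stop.
FIRST(+ f S) = { '+' }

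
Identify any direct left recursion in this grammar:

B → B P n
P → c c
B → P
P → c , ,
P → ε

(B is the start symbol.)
B → B P n: LEFT RECURSIVE (starts with B)
P → c c: starts with c
B → P: starts with P
P → c , ,: starts with c
P → ε: starts with ε

The grammar has direct left recursion on: B.

Answer: Yes, B is left-recursive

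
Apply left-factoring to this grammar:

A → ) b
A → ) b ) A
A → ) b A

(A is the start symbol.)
Left-factoring transforms A → αβ₁ | αβ₂ into A → αA' and A' → β₁ | β₂
(α is the longest common prefix among the alternatives). Repeat until
no nonterminal has two alternatives with a common prefix.

Round 1: A has alternatives sharing prefix ') b'. Introduce A': A → ) b A'
  Add: A' → ε
  Add: A' → ) A
  Add: A' → A

No remaining common prefixes — done.

Resulting grammar:
A → ) b A'
A' → ε
A' → ) A
A' → A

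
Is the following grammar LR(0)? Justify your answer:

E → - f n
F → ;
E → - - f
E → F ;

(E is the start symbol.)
Yes, the grammar is LR(0)

A grammar is LR(0) if no state in the canonical LR(0) collection has:
  - both a shift item (dot before a terminal) and a complete item (shift-reduce conflict), or
  - two or more complete items (reduce-reduce conflict; the accept item [E' → E .] counts as a complete item here).

Augment with E' → E and build the canonical LR(0) collection (I0 = CLOSURE({[E' → . E]}), then GOTO on every symbol after a dot until no new states appear). It has 10 states:
  I0: { [E → . - - f], [E → . - f n], [E → . F ;], [E' → . E], [F → . ;] }  — shift
  I1: { [E → - . - f], [E → - . f n] }  — shift
  I2: { [F → ; .] }  — reduce
  I3: { [E' → E .] }  — accept
  I4: { [E → F . ;] }  — shift
  I5: { [E → F ; .] }  — reduce
  I6: { [E → - - . f] }  — shift
  I7: { [E → - f . n] }  — shift
  I8: { [E → - f n .] }  — reduce
  I9: { [E → - - f .] }  — reduce

Every state is either a pure shift/goto state or contains exactly one complete item and nothing to shift — no conflicts. The grammar is LR(0).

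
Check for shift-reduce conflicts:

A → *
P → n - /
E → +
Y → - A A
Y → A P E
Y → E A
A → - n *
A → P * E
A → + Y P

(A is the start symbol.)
A shift-reduce conflict occurs when an LR(0) state has both:
  - a complete (reduce) item [A → α .] (dot at the end), and
  - a shift item [B → β . c γ] (dot before a terminal).

Augment with A' → A and build the canonical LR(0) collection (I0 = CLOSURE({[A' → . A]}), then GOTO on every symbol after a dot until no new states appear). It has 26 states:
  I0: { [A → . *], [A → . + Y P], [A → . - n *], [A → . P * E], [A' → . A], [P → . n - /] }  — shift
  I1: { [A → * .] }  — reduce
  I2: { [A → + . Y P], [A → . *], [A → . + Y P], [A → . - n *], [A → . P * E], [E → . +], [P → . n - /], [Y → . - A A], [Y → . A P E], [Y → . E A] }  — shift
  I3: { [A → - . n *] }  — shift
  I4: { [A' → A .] }  — accept
  I5: { [A → P . * E] }  — shift
  I6: { [P → n . - /] }  — shift
  I7: { [P → n - . /] }  — shift
  I8: { [P → n - / .] }  — reduce
  I9: { [A → P * . E], [E → . +] }  — shift
  I10: { [E → + .] }  — reduce
  I11: { [A → P * E .] }  — reduce
  I12: { [A → - n . *] }  — shift
  I13: { [A → - n * .] }  — reduce
  I14: { [A → + . Y P], [A → . *], [A → . + Y P], [A → . - n *], [A → . P * E], [E → + .], [E → . +], [P → . n - /], [Y → . - A A], [Y → . A P E], [Y → . E A] }  — shift, reduce
  I15: { [A → - . n *], [A → . *], [A → . + Y P], [A → . - n *], [A → . P * E], [P → . n - /], [Y → - . A A] }  — shift
  I16: { [P → . n - /], [Y → A . P E] }  — shift
  I17: { [A → . *], [A → . + Y P], [A → . - n *], [A → . P * E], [P → . n - /], [Y → E . A] }  — shift
  I18: { [A → + Y . P], [P → . n - /] }  — shift
  I19: { [A → + Y P .] }  — reduce
  I20: { [Y → E A .] }  — reduce
  I21: { [E → . +], [Y → A P . E] }  — shift
  I22: { [Y → A P E .] }  — reduce
  I23: { [A → . *], [A → . + Y P], [A → . - n *], [A → . P * E], [P → . n - /], [Y → - A . A] }  — shift
  I24: { [A → - n . *], [P → n . - /] }  — shift
  I25: { [Y → - A A .] }  — reduce

I14 contains reduce item [E → + .] and shift items [A → . *], [A → . + Y P], [A → . - n *], [E → . +], [P → . n - /], [Y → . - A A] — shift-reduce conflict.

Answer: Yes — I14: [E → + .] vs [A → . *]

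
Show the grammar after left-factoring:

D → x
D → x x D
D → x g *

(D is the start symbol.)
D → x D'
D' → ε
D' → x D
D' → g *

Left-factoring transforms A → αβ₁ | αβ₂ into A → αA' and A' → β₁ | β₂
(α is the longest common prefix among the alternatives). Repeat until
no nonterminal has two alternatives with a common prefix.

Round 1: D has alternatives sharing prefix 'x'. Introduce D': D → x D'
  Add: D' → ε
  Add: D' → x D
  Add: D' → g *

No remaining common prefixes — done.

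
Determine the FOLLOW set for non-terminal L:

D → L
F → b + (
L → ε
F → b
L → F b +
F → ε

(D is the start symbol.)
{ $ }

In D → L: L is at the end, add FOLLOW(D)

The FOLLOW sets referred to above (computed the same way, to a fixed point):
  FOLLOW(D) = { $ }

Taking the union: FOLLOW(L) = { $ }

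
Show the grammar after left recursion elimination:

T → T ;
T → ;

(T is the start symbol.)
T is directly left-recursive. The standard transformation for
  A → A α₁ | ... | A α_m | β₁ | ... | β_n
is
  A  → β₁ A' | ... | β_n A'
  A' → α₁ A' | ... | α_m A' | ε

T → ; becomes T → ; T'
T → T ; becomes T' → ; T'
Add T' → ε

Resulting grammar:
T → ; T'
T' → ; T'
T' → ε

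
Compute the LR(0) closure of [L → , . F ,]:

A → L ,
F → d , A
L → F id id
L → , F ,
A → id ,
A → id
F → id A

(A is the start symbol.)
{ [F → . d , A], [F → . id A], [L → , . F ,] }

Start with: [L → , . F ,]
  [L → , . F ,] has the dot before F: add [F → . d , A], [F → . id A]
No further items can be added.

CLOSURE = { [F → . d , A], [F → . id A], [L → , . F ,] }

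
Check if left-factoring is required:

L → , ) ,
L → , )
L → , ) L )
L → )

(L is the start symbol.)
Yes, L has productions with common prefix ', )'

Left-factoring is needed when two productions for the same non-terminal
share a common prefix on the right-hand side.

Productions for L:
  L → , ) ,
  L → , )
  L → , ) L )
  L → )

Found common prefix ', )' in productions for L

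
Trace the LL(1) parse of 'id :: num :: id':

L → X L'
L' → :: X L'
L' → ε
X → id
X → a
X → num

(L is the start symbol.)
LL(1) parsing maintains a stack (initially the start symbol over $) and the input. At each step: if the stack top is a terminal, match it against the current input token; if it is a non-terminal N, replace it with the RHS of M[N, lookahead] (the unique production whose predict set contains the lookahead).

Stack is shown with the top on the left.

Stack      Input              Action
------------------------------------
L $        id :: num :: id $  output L → X L'
X L' $     id :: num :: id $  output X → id
id L' $    id :: num :: id $  match 'id'
L' $       :: num :: id $     output L' → :: X L'
:: X L' $  :: num :: id $     match '::'
X L' $     num :: id $        output X → num
num L' $   num :: id $        match 'num'
L' $       :: id $            output L' → :: X L'
:: X L' $  :: id $            match '::'
X L' $     id $               output X → id
id L' $    id $               match 'id'
L' $       $                  output L' → ε
$          $                  accept

The string is accepted.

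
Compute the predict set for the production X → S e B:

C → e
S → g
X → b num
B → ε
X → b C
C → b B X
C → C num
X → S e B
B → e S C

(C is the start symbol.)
{ 'g' }

PREDICT(X → S e B) = (FIRST(RHS) \ {ε}) ∪ (FOLLOW(X) if ε ∈ FIRST(RHS), i.e. RHS ⇒* ε)
FIRST(S) = { 'g' }
FIRST(S e B) = { 'g' }
ε ∉ FIRST(S e B), so FOLLOW(X) is not added.
PREDICT(X → S e B) = { 'g' }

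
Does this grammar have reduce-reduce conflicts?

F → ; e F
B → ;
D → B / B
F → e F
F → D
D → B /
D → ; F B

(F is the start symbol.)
Yes — I12: [F → ; e F .] vs [F → e F .]

Augment with F' → F and build the canonical LR(0) collection (I0 = CLOSURE({[F' → . F]}), then GOTO on every symbol after a dot until no new states appear). It has 14 states:
  I0: { [B → . ;], [D → . ; F B], [D → . B / B], [D → . B /], [F → . ; e F], [F → . D], [F → . e F], [F' → . F] }  — shift
  I1: { [B → . ;], [B → ; .], [D → . ; F B], [D → . B / B], [D → . B /], [D → ; . F B], [F → . ; e F], [F → . D], [F → . e F], [F → ; . e F] }  — shift, reduce
  I2: { [D → B . / B], [D → B . /] }  — shift
  I3: { [F → D .] }  — reduce
  I4: { [F' → F .] }  — accept
  I5: { [B → . ;], [D → . ; F B], [D → . B / B], [D → . B /], [F → . ; e F], [F → . D], [F → . e F], [F → e . F] }  — shift
  I6: { [F → e F .] }  — reduce
  I7: { [B → . ;], [D → B / . B], [D → B / .] }  — shift, reduce
  I8: { [B → ; .] }  — reduce
  I9: { [D → B / B .] }  — reduce
  I10: { [B → . ;], [D → ; F . B] }  — shift
  I11: { [B → . ;], [D → . ; F B], [D → . B / B], [D → . B /], [F → . ; e F], [F → . D], [F → . e F], [F → ; e . F], [F → e . F] }  — shift
  I12: { [F → ; e F .], [F → e F .] }  — 2 reduces
  I13: { [D → ; F B .] }  — reduce

I12 contains complete items [F → ; e F .], [F → e F .] — reduce-reduce conflict.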